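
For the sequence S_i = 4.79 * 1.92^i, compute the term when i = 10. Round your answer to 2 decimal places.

S_10 = 4.79 * 1.92^10 ≈ 4.79 * 680.7886 ≈ 3260.98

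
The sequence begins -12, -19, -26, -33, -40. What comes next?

Differences: -19 - -12 = -7
This is an arithmetic sequence with common difference d = -7.
Next term = -40 + -7 = -47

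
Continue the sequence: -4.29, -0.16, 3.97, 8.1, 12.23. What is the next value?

Differences: -0.16 - -4.29 = 4.13
This is an arithmetic sequence with common difference d = 4.13.
Next term = 12.23 + 4.13 = 16.36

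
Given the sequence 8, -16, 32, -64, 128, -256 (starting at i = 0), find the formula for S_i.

Check ratios: -16 / 8 = -2.0
Common ratio r = -2.
First term a = 8.
Formula: S_i = 8 * (-2)^i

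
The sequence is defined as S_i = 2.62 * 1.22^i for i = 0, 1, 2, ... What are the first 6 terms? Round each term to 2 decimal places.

This is a geometric sequence.
i=0: S_0 = 2.62 * 1.22^0 = 2.62
i=1: S_1 = 2.62 * 1.22^1 ≈ 3.2
i=2: S_2 = 2.62 * 1.22^2 ≈ 3.9
i=3: S_3 = 2.62 * 1.22^3 ≈ 4.76
i=4: S_4 = 2.62 * 1.22^4 ≈ 5.8
i=5: S_5 = 2.62 * 1.22^5 ≈ 7.08
The first 6 terms are: [2.62, 3.2, 3.9, 4.76, 5.8, 7.08]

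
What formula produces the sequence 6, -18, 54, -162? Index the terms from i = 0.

Check ratios: -18 / 6 = -3.0
Common ratio r = -3.
First term a = 6.
Formula: S_i = 6 * (-3)^i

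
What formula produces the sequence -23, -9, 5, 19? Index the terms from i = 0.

Check differences: -9 - -23 = 14
5 - -9 = 14
Common difference d = 14.
First term a = -23.
Formula: S_i = -23 + 14*i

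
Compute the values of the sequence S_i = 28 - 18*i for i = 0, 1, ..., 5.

This is an arithmetic sequence.
i=0: S_0 = 28 + -18*0 = 28
i=1: S_1 = 28 + -18*1 = 10
i=2: S_2 = 28 + -18*2 = -8
i=3: S_3 = 28 + -18*3 = -26
i=4: S_4 = 28 + -18*4 = -44
i=5: S_5 = 28 + -18*5 = -62
The first 6 terms are: [28, 10, -8, -26, -44, -62]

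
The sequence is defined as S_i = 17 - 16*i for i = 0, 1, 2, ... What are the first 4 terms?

This is an arithmetic sequence.
i=0: S_0 = 17 + -16*0 = 17
i=1: S_1 = 17 + -16*1 = 1
i=2: S_2 = 17 + -16*2 = -15
i=3: S_3 = 17 + -16*3 = -31
The first 4 terms are: [17, 1, -15, -31]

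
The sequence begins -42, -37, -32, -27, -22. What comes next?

Differences: -37 - -42 = 5
This is an arithmetic sequence with common difference d = 5.
Next term = -22 + 5 = -17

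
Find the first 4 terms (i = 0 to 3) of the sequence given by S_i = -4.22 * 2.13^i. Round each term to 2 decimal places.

This is a geometric sequence.
i=0: S_0 = -4.22 * 2.13^0 = -4.22
i=1: S_1 = -4.22 * 2.13^1 ≈ -8.99
i=2: S_2 = -4.22 * 2.13^2 ≈ -19.15
i=3: S_3 = -4.22 * 2.13^3 ≈ -40.78
The first 4 terms are: [-4.22, -8.99, -19.15, -40.78]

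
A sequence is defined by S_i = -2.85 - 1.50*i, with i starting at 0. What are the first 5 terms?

This is an arithmetic sequence.
i=0: S_0 = -2.85 + -1.5*0 = -2.85
i=1: S_1 = -2.85 + -1.5*1 = -4.35
i=2: S_2 = -2.85 + -1.5*2 = -5.85
i=3: S_3 = -2.85 + -1.5*3 = -7.35
i=4: S_4 = -2.85 + -1.5*4 = -8.85
The first 5 terms are: [-2.85, -4.35, -5.85, -7.35, -8.85]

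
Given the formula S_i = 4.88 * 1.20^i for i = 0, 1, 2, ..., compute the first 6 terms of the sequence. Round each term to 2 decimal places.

This is a geometric sequence.
i=0: S_0 = 4.88 * 1.2^0 = 4.88
i=1: S_1 = 4.88 * 1.2^1 ≈ 5.86
i=2: S_2 = 4.88 * 1.2^2 ≈ 7.03
i=3: S_3 = 4.88 * 1.2^3 ≈ 8.43
i=4: S_4 = 4.88 * 1.2^4 ≈ 10.12
i=5: S_5 = 4.88 * 1.2^5 ≈ 12.14
The first 6 terms are: [4.88, 5.86, 7.03, 8.43, 10.12, 12.14]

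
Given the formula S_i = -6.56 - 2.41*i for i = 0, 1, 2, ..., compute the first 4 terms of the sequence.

This is an arithmetic sequence.
i=0: S_0 = -6.56 + -2.41*0 = -6.56
i=1: S_1 = -6.56 + -2.41*1 = -8.97
i=2: S_2 = -6.56 + -2.41*2 = -11.38
i=3: S_3 = -6.56 + -2.41*3 = -13.79
The first 4 terms are: [-6.56, -8.97, -11.38, -13.79]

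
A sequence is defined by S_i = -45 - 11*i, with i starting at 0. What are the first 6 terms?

This is an arithmetic sequence.
i=0: S_0 = -45 + -11*0 = -45
i=1: S_1 = -45 + -11*1 = -56
i=2: S_2 = -45 + -11*2 = -67
i=3: S_3 = -45 + -11*3 = -78
i=4: S_4 = -45 + -11*4 = -89
i=5: S_5 = -45 + -11*5 = -100
The first 6 terms are: [-45, -56, -67, -78, -89, -100]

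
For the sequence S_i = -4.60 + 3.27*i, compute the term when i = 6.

S_6 = -4.6 + 3.27*6 = -4.6 + 19.62 = 15.02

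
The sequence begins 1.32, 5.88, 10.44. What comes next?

Differences: 5.88 - 1.32 = 4.56
This is an arithmetic sequence with common difference d = 4.56.
Next term = 10.44 + 4.56 = 15.0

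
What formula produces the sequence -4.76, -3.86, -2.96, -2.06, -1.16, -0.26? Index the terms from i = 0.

Check differences: -3.86 - -4.76 = 0.9
-2.96 - -3.86 = 0.9
Common difference d = 0.9.
First term a = -4.76.
Formula: S_i = -4.76 + 0.90*i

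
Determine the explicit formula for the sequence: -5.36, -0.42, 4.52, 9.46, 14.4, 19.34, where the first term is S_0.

Check differences: -0.42 - -5.36 = 4.94
4.52 - -0.42 = 4.94
Common difference d = 4.94.
First term a = -5.36.
Formula: S_i = -5.36 + 4.94*i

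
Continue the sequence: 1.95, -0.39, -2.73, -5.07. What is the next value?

Differences: -0.39 - 1.95 = -2.34
This is an arithmetic sequence with common difference d = -2.34.
Next term = -5.07 + -2.34 = -7.41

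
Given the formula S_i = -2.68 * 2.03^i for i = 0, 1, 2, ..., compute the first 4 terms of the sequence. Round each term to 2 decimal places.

This is a geometric sequence.
i=0: S_0 = -2.68 * 2.03^0 = -2.68
i=1: S_1 = -2.68 * 2.03^1 ≈ -5.44
i=2: S_2 = -2.68 * 2.03^2 ≈ -11.04
i=3: S_3 = -2.68 * 2.03^3 ≈ -22.42
The first 4 terms are: [-2.68, -5.44, -11.04, -22.42]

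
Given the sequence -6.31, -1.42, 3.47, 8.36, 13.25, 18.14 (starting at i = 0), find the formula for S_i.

Check differences: -1.42 - -6.31 = 4.89
3.47 - -1.42 = 4.89
Common difference d = 4.89.
First term a = -6.31.
Formula: S_i = -6.31 + 4.89*i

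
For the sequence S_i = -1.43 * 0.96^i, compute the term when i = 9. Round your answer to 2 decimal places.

S_9 = -1.43 * 0.96^9 ≈ -1.43 * 0.6925 ≈ -0.99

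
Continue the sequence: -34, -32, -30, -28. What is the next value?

Differences: -32 - -34 = 2
This is an arithmetic sequence with common difference d = 2.
Next term = -28 + 2 = -26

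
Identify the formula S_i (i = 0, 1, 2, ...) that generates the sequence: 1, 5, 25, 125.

Check ratios: 5 / 1 = 5.0
Common ratio r = 5.
First term a = 1.
Formula: S_i = 1 * 5^i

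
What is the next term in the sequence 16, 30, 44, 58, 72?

Differences: 30 - 16 = 14
This is an arithmetic sequence with common difference d = 14.
Next term = 72 + 14 = 86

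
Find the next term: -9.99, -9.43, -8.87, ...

Differences: -9.43 - -9.99 = 0.56
This is an arithmetic sequence with common difference d = 0.56.
Next term = -8.87 + 0.56 = -8.31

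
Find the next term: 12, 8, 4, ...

Differences: 8 - 12 = -4
This is an arithmetic sequence with common difference d = -4.
Next term = 4 + -4 = 0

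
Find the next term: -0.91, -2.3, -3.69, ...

Differences: -2.3 - -0.91 = -1.39
This is an arithmetic sequence with common difference d = -1.39.
Next term = -3.69 + -1.39 = -5.08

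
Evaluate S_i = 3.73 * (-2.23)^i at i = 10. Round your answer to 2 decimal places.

S_10 = 3.73 * (-2.23)^10 ≈ 3.73 * 3041.2256 ≈ 11343.77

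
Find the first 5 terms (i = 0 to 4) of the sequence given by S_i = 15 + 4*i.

This is an arithmetic sequence.
i=0: S_0 = 15 + 4*0 = 15
i=1: S_1 = 15 + 4*1 = 19
i=2: S_2 = 15 + 4*2 = 23
i=3: S_3 = 15 + 4*3 = 27
i=4: S_4 = 15 + 4*4 = 31
The first 5 terms are: [15, 19, 23, 27, 31]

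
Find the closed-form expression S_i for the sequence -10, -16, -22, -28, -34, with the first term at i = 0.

Check differences: -16 - -10 = -6
-22 - -16 = -6
Common difference d = -6.
First term a = -10.
Formula: S_i = -10 - 6*i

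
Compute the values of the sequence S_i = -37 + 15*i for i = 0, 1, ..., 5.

This is an arithmetic sequence.
i=0: S_0 = -37 + 15*0 = -37
i=1: S_1 = -37 + 15*1 = -22
i=2: S_2 = -37 + 15*2 = -7
i=3: S_3 = -37 + 15*3 = 8
i=4: S_4 = -37 + 15*4 = 23
i=5: S_5 = -37 + 15*5 = 38
The first 6 terms are: [-37, -22, -7, 8, 23, 38]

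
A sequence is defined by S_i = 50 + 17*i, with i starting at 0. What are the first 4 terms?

This is an arithmetic sequence.
i=0: S_0 = 50 + 17*0 = 50
i=1: S_1 = 50 + 17*1 = 67
i=2: S_2 = 50 + 17*2 = 84
i=3: S_3 = 50 + 17*3 = 101
The first 4 terms are: [50, 67, 84, 101]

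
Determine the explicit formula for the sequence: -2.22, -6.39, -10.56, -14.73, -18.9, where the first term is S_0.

Check differences: -6.39 - -2.22 = -4.17
-10.56 - -6.39 = -4.17
Common difference d = -4.17.
First term a = -2.22.
Formula: S_i = -2.22 - 4.17*i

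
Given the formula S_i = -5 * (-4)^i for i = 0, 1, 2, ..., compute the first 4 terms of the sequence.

This is a geometric sequence.
i=0: S_0 = -5 * (-4)^0 = -5
i=1: S_1 = -5 * (-4)^1 = 20
i=2: S_2 = -5 * (-4)^2 = -80
i=3: S_3 = -5 * (-4)^3 = 320
The first 4 terms are: [-5, 20, -80, 320]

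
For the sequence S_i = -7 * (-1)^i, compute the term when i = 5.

S_5 = -7 * (-1)^5 = -7 * -1 = 7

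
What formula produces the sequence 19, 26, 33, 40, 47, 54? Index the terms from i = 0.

Check differences: 26 - 19 = 7
33 - 26 = 7
Common difference d = 7.
First term a = 19.
Formula: S_i = 19 + 7*i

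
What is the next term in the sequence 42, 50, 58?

Differences: 50 - 42 = 8
This is an arithmetic sequence with common difference d = 8.
Next term = 58 + 8 = 66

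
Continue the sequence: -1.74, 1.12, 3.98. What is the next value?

Differences: 1.12 - -1.74 = 2.86
This is an arithmetic sequence with common difference d = 2.86.
Next term = 3.98 + 2.86 = 6.84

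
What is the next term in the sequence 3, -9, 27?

Ratios: -9 / 3 = -3.0
This is a geometric sequence with common ratio r = -3.
Next term = 27 * -3 = -81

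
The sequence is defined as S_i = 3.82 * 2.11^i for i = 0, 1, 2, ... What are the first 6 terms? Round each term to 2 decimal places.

This is a geometric sequence.
i=0: S_0 = 3.82 * 2.11^0 = 3.82
i=1: S_1 = 3.82 * 2.11^1 ≈ 8.06
i=2: S_2 = 3.82 * 2.11^2 ≈ 17.01
i=3: S_3 = 3.82 * 2.11^3 ≈ 35.88
i=4: S_4 = 3.82 * 2.11^4 ≈ 75.72
i=5: S_5 = 3.82 * 2.11^5 ≈ 159.76
The first 6 terms are: [3.82, 8.06, 17.01, 35.88, 75.72, 159.76]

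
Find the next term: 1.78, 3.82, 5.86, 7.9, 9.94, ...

Differences: 3.82 - 1.78 = 2.04
This is an arithmetic sequence with common difference d = 2.04.
Next term = 9.94 + 2.04 = 11.98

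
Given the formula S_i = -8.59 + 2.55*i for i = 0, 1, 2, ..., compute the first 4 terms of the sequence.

This is an arithmetic sequence.
i=0: S_0 = -8.59 + 2.55*0 = -8.59
i=1: S_1 = -8.59 + 2.55*1 = -6.04
i=2: S_2 = -8.59 + 2.55*2 = -3.49
i=3: S_3 = -8.59 + 2.55*3 = -0.94
The first 4 terms are: [-8.59, -6.04, -3.49, -0.94]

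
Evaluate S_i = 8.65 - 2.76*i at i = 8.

S_8 = 8.65 + -2.76*8 = 8.65 + -22.08 = -13.43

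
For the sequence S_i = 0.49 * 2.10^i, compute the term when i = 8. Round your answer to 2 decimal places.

S_8 = 0.49 * 2.1^8 ≈ 0.49 * 378.2286 ≈ 185.33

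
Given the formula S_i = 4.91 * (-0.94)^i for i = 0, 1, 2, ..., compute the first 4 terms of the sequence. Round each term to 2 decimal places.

This is a geometric sequence.
i=0: S_0 = 4.91 * (-0.94)^0 = 4.91
i=1: S_1 = 4.91 * (-0.94)^1 ≈ -4.62
i=2: S_2 = 4.91 * (-0.94)^2 ≈ 4.34
i=3: S_3 = 4.91 * (-0.94)^3 ≈ -4.08
The first 4 terms are: [4.91, -4.62, 4.34, -4.08]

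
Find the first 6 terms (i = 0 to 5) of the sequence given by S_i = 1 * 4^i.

This is a geometric sequence.
i=0: S_0 = 1 * 4^0 = 1
i=1: S_1 = 1 * 4^1 = 4
i=2: S_2 = 1 * 4^2 = 16
i=3: S_3 = 1 * 4^3 = 64
i=4: S_4 = 1 * 4^4 = 256
i=5: S_5 = 1 * 4^5 = 1024
The first 6 terms are: [1, 4, 16, 64, 256, 1024]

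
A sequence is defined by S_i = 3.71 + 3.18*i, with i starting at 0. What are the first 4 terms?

This is an arithmetic sequence.
i=0: S_0 = 3.71 + 3.18*0 = 3.71
i=1: S_1 = 3.71 + 3.18*1 = 6.89
i=2: S_2 = 3.71 + 3.18*2 = 10.07
i=3: S_3 = 3.71 + 3.18*3 = 13.25
The first 4 terms are: [3.71, 6.89, 10.07, 13.25]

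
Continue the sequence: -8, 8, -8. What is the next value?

Ratios: 8 / -8 = -1.0
This is a geometric sequence with common ratio r = -1.
Next term = -8 * -1 = 8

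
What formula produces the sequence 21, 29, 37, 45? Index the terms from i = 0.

Check differences: 29 - 21 = 8
37 - 29 = 8
Common difference d = 8.
First term a = 21.
Formula: S_i = 21 + 8*i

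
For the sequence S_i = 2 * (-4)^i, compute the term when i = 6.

S_6 = 2 * (-4)^6 = 2 * 4096 = 8192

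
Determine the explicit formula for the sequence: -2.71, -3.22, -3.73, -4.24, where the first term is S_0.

Check differences: -3.22 - -2.71 = -0.51
-3.73 - -3.22 = -0.51
Common difference d = -0.51.
First term a = -2.71.
Formula: S_i = -2.71 - 0.51*i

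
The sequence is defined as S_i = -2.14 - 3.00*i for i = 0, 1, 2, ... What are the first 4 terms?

This is an arithmetic sequence.
i=0: S_0 = -2.14 + -3.0*0 = -2.14
i=1: S_1 = -2.14 + -3.0*1 = -5.14
i=2: S_2 = -2.14 + -3.0*2 = -8.14
i=3: S_3 = -2.14 + -3.0*3 = -11.14
The first 4 terms are: [-2.14, -5.14, -8.14, -11.14]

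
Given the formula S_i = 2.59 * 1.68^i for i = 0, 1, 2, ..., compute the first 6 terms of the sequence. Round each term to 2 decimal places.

This is a geometric sequence.
i=0: S_0 = 2.59 * 1.68^0 = 2.59
i=1: S_1 = 2.59 * 1.68^1 ≈ 4.35
i=2: S_2 = 2.59 * 1.68^2 ≈ 7.31
i=3: S_3 = 2.59 * 1.68^3 ≈ 12.28
i=4: S_4 = 2.59 * 1.68^4 ≈ 20.63
i=5: S_5 = 2.59 * 1.68^5 ≈ 34.66
The first 6 terms are: [2.59, 4.35, 7.31, 12.28, 20.63, 34.66]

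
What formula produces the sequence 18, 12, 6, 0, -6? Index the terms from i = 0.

Check differences: 12 - 18 = -6
6 - 12 = -6
Common difference d = -6.
First term a = 18.
Formula: S_i = 18 - 6*i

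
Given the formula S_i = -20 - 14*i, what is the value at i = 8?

S_8 = -20 + -14*8 = -20 + -112 = -132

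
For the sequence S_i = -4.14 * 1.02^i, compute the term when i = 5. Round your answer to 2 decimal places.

S_5 = -4.14 * 1.02^5 ≈ -4.14 * 1.1041 ≈ -4.57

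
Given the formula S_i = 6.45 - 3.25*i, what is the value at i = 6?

S_6 = 6.45 + -3.25*6 = 6.45 + -19.5 = -13.05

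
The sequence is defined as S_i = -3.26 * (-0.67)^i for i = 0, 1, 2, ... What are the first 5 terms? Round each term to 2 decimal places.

This is a geometric sequence.
i=0: S_0 = -3.26 * (-0.67)^0 = -3.26
i=1: S_1 = -3.26 * (-0.67)^1 ≈ 2.18
i=2: S_2 = -3.26 * (-0.67)^2 ≈ -1.46
i=3: S_3 = -3.26 * (-0.67)^3 ≈ 0.98
i=4: S_4 = -3.26 * (-0.67)^4 ≈ -0.66
The first 5 terms are: [-3.26, 2.18, -1.46, 0.98, -0.66]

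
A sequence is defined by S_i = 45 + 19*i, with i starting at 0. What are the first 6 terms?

This is an arithmetic sequence.
i=0: S_0 = 45 + 19*0 = 45
i=1: S_1 = 45 + 19*1 = 64
i=2: S_2 = 45 + 19*2 = 83
i=3: S_3 = 45 + 19*3 = 102
i=4: S_4 = 45 + 19*4 = 121
i=5: S_5 = 45 + 19*5 = 140
The first 6 terms are: [45, 64, 83, 102, 121, 140]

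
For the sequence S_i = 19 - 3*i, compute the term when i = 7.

S_7 = 19 + -3*7 = 19 + -21 = -2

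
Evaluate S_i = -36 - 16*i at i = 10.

S_10 = -36 + -16*10 = -36 + -160 = -196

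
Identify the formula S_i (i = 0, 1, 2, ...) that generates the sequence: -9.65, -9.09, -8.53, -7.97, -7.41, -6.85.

Check differences: -9.09 - -9.65 = 0.56
-8.53 - -9.09 = 0.56
Common difference d = 0.56.
First term a = -9.65.
Formula: S_i = -9.65 + 0.56*i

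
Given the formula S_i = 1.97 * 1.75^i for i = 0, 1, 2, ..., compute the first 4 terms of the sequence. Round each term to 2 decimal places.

This is a geometric sequence.
i=0: S_0 = 1.97 * 1.75^0 = 1.97
i=1: S_1 = 1.97 * 1.75^1 ≈ 3.45
i=2: S_2 = 1.97 * 1.75^2 ≈ 6.03
i=3: S_3 = 1.97 * 1.75^3 ≈ 10.56
The first 4 terms are: [1.97, 3.45, 6.03, 10.56]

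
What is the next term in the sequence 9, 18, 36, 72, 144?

Ratios: 18 / 9 = 2.0
This is a geometric sequence with common ratio r = 2.
Next term = 144 * 2 = 288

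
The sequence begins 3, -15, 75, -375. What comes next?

Ratios: -15 / 3 = -5.0
This is a geometric sequence with common ratio r = -5.
Next term = -375 * -5 = 1875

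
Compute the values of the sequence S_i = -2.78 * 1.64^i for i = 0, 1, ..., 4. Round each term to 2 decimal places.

This is a geometric sequence.
i=0: S_0 = -2.78 * 1.64^0 = -2.78
i=1: S_1 = -2.78 * 1.64^1 ≈ -4.56
i=2: S_2 = -2.78 * 1.64^2 ≈ -7.48
i=3: S_3 = -2.78 * 1.64^3 ≈ -12.26
i=4: S_4 = -2.78 * 1.64^4 ≈ -20.11
The first 5 terms are: [-2.78, -4.56, -7.48, -12.26, -20.11]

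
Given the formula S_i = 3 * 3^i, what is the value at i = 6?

S_6 = 3 * 3^6 = 3 * 729 = 2187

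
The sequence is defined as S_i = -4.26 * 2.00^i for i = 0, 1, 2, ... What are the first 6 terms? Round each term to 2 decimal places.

This is a geometric sequence.
i=0: S_0 = -4.26 * 2.0^0 = -4.26
i=1: S_1 = -4.26 * 2.0^1 = -8.52
i=2: S_2 = -4.26 * 2.0^2 = -17.04
i=3: S_3 = -4.26 * 2.0^3 = -34.08
i=4: S_4 = -4.26 * 2.0^4 = -68.16
i=5: S_5 = -4.26 * 2.0^5 = -136.32
The first 6 terms are: [-4.26, -8.52, -17.04, -34.08, -68.16, -136.32]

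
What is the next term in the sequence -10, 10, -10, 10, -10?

Ratios: 10 / -10 = -1.0
This is a geometric sequence with common ratio r = -1.
Next term = -10 * -1 = 10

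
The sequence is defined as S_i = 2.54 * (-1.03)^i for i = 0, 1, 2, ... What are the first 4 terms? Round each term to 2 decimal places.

This is a geometric sequence.
i=0: S_0 = 2.54 * (-1.03)^0 = 2.54
i=1: S_1 = 2.54 * (-1.03)^1 ≈ -2.62
i=2: S_2 = 2.54 * (-1.03)^2 ≈ 2.69
i=3: S_3 = 2.54 * (-1.03)^3 ≈ -2.78
The first 4 terms are: [2.54, -2.62, 2.69, -2.78]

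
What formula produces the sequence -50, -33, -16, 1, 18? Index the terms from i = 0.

Check differences: -33 - -50 = 17
-16 - -33 = 17
Common difference d = 17.
First term a = -50.
Formula: S_i = -50 + 17*i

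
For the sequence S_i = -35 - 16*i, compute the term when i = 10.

S_10 = -35 + -16*10 = -35 + -160 = -195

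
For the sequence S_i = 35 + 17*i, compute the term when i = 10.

S_10 = 35 + 17*10 = 35 + 170 = 205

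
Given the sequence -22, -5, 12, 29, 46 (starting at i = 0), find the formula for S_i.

Check differences: -5 - -22 = 17
12 - -5 = 17
Common difference d = 17.
First term a = -22.
Formula: S_i = -22 + 17*i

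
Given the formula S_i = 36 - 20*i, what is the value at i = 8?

S_8 = 36 + -20*8 = 36 + -160 = -124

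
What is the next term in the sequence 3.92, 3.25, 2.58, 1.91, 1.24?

Differences: 3.25 - 3.92 = -0.67
This is an arithmetic sequence with common difference d = -0.67.
Next term = 1.24 + -0.67 = 0.57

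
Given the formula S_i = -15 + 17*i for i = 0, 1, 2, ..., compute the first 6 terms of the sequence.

This is an arithmetic sequence.
i=0: S_0 = -15 + 17*0 = -15
i=1: S_1 = -15 + 17*1 = 2
i=2: S_2 = -15 + 17*2 = 19
i=3: S_3 = -15 + 17*3 = 36
i=4: S_4 = -15 + 17*4 = 53
i=5: S_5 = -15 + 17*5 = 70
The first 6 terms are: [-15, 2, 19, 36, 53, 70]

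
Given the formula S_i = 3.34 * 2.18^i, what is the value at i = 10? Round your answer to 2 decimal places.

S_10 = 3.34 * 2.18^10 ≈ 3.34 * 2424.1804 ≈ 8096.76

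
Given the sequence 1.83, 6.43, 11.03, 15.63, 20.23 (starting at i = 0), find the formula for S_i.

Check differences: 6.43 - 1.83 = 4.6
11.03 - 6.43 = 4.6
Common difference d = 4.6.
First term a = 1.83.
Formula: S_i = 1.83 + 4.60*i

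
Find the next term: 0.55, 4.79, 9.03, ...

Differences: 4.79 - 0.55 = 4.24
This is an arithmetic sequence with common difference d = 4.24.
Next term = 9.03 + 4.24 = 13.27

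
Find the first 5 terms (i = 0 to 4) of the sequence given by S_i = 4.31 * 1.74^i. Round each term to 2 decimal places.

This is a geometric sequence.
i=0: S_0 = 4.31 * 1.74^0 = 4.31
i=1: S_1 = 4.31 * 1.74^1 ≈ 7.5
i=2: S_2 = 4.31 * 1.74^2 ≈ 13.05
i=3: S_3 = 4.31 * 1.74^3 ≈ 22.71
i=4: S_4 = 4.31 * 1.74^4 ≈ 39.51
The first 5 terms are: [4.31, 7.5, 13.05, 22.71, 39.51]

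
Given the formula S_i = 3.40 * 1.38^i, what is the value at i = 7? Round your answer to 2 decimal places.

S_7 = 3.4 * 1.38^7 ≈ 3.4 * 9.5313 ≈ 32.41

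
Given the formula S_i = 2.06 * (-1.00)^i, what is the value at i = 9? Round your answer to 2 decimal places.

S_9 = 2.06 * (-1.0)^9 = 2.06 * -1 = -2.06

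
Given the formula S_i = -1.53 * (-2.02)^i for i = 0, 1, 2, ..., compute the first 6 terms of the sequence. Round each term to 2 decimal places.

This is a geometric sequence.
i=0: S_0 = -1.53 * (-2.02)^0 = -1.53
i=1: S_1 = -1.53 * (-2.02)^1 ≈ 3.09
i=2: S_2 = -1.53 * (-2.02)^2 ≈ -6.24
i=3: S_3 = -1.53 * (-2.02)^3 ≈ 12.61
i=4: S_4 = -1.53 * (-2.02)^4 ≈ -25.47
i=5: S_5 = -1.53 * (-2.02)^5 ≈ 51.46
The first 6 terms are: [-1.53, 3.09, -6.24, 12.61, -25.47, 51.46]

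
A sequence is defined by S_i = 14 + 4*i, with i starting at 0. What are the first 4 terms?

This is an arithmetic sequence.
i=0: S_0 = 14 + 4*0 = 14
i=1: S_1 = 14 + 4*1 = 18
i=2: S_2 = 14 + 4*2 = 22
i=3: S_3 = 14 + 4*3 = 26
The first 4 terms are: [14, 18, 22, 26]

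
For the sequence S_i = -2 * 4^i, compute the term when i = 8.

S_8 = -2 * 4^8 = -2 * 65536 = -131072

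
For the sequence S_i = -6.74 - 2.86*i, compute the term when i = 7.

S_7 = -6.74 + -2.86*7 = -6.74 + -20.02 = -26.76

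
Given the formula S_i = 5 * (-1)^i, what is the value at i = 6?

S_6 = 5 * (-1)^6 = 5 * 1 = 5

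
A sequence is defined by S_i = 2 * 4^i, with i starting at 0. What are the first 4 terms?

This is a geometric sequence.
i=0: S_0 = 2 * 4^0 = 2
i=1: S_1 = 2 * 4^1 = 8
i=2: S_2 = 2 * 4^2 = 32
i=3: S_3 = 2 * 4^3 = 128
The first 4 terms are: [2, 8, 32, 128]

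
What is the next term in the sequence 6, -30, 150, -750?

Ratios: -30 / 6 = -5.0
This is a geometric sequence with common ratio r = -5.
Next term = -750 * -5 = 3750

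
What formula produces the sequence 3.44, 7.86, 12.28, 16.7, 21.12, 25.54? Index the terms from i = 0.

Check differences: 7.86 - 3.44 = 4.42
12.28 - 7.86 = 4.42
Common difference d = 4.42.
First term a = 3.44.
Formula: S_i = 3.44 + 4.42*i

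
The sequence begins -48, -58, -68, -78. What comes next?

Differences: -58 - -48 = -10
This is an arithmetic sequence with common difference d = -10.
Next term = -78 + -10 = -88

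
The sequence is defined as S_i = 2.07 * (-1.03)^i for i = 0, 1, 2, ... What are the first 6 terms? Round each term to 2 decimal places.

This is a geometric sequence.
i=0: S_0 = 2.07 * (-1.03)^0 = 2.07
i=1: S_1 = 2.07 * (-1.03)^1 ≈ -2.13
i=2: S_2 = 2.07 * (-1.03)^2 ≈ 2.2
i=3: S_3 = 2.07 * (-1.03)^3 ≈ -2.26
i=4: S_4 = 2.07 * (-1.03)^4 ≈ 2.33
i=5: S_5 = 2.07 * (-1.03)^5 ≈ -2.4
The first 6 terms are: [2.07, -2.13, 2.2, -2.26, 2.33, -2.4]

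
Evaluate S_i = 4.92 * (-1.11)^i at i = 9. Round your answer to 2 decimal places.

S_9 = 4.92 * (-1.11)^9 ≈ 4.92 * -2.558 ≈ -12.59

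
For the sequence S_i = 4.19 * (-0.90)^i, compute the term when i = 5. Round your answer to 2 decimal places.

S_5 = 4.19 * (-0.9)^5 ≈ 4.19 * -0.5905 ≈ -2.47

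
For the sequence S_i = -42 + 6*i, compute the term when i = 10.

S_10 = -42 + 6*10 = -42 + 60 = 18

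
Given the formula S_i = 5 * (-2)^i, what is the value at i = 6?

S_6 = 5 * (-2)^6 = 5 * 64 = 320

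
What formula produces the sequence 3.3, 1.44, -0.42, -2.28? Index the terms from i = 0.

Check differences: 1.44 - 3.3 = -1.86
-0.42 - 1.44 = -1.86
Common difference d = -1.86.
First term a = 3.3.
Formula: S_i = 3.30 - 1.86*i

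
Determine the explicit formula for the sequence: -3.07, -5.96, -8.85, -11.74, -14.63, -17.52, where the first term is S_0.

Check differences: -5.96 - -3.07 = -2.89
-8.85 - -5.96 = -2.89
Common difference d = -2.89.
First term a = -3.07.
Formula: S_i = -3.07 - 2.89*i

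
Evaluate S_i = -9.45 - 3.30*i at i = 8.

S_8 = -9.45 + -3.3*8 = -9.45 + -26.4 = -35.85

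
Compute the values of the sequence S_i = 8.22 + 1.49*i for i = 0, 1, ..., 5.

This is an arithmetic sequence.
i=0: S_0 = 8.22 + 1.49*0 = 8.22
i=1: S_1 = 8.22 + 1.49*1 = 9.71
i=2: S_2 = 8.22 + 1.49*2 = 11.2
i=3: S_3 = 8.22 + 1.49*3 = 12.69
i=4: S_4 = 8.22 + 1.49*4 = 14.18
i=5: S_5 = 8.22 + 1.49*5 = 15.67
The first 6 terms are: [8.22, 9.71, 11.2, 12.69, 14.18, 15.67]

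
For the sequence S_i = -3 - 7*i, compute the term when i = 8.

S_8 = -3 + -7*8 = -3 + -56 = -59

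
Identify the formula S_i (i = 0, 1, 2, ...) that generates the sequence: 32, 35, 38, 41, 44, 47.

Check differences: 35 - 32 = 3
38 - 35 = 3
Common difference d = 3.
First term a = 32.
Formula: S_i = 32 + 3*i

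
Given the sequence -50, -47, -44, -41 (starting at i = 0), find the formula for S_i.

Check differences: -47 - -50 = 3
-44 - -47 = 3
Common difference d = 3.
First term a = -50.
Formula: S_i = -50 + 3*i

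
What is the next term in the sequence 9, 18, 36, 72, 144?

Ratios: 18 / 9 = 2.0
This is a geometric sequence with common ratio r = 2.
Next term = 144 * 2 = 288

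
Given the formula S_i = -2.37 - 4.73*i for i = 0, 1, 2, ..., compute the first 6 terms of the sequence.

This is an arithmetic sequence.
i=0: S_0 = -2.37 + -4.73*0 = -2.37
i=1: S_1 = -2.37 + -4.73*1 = -7.1
i=2: S_2 = -2.37 + -4.73*2 = -11.83
i=3: S_3 = -2.37 + -4.73*3 = -16.56
i=4: S_4 = -2.37 + -4.73*4 = -21.29
i=5: S_5 = -2.37 + -4.73*5 = -26.02
The first 6 terms are: [-2.37, -7.1, -11.83, -16.56, -21.29, -26.02]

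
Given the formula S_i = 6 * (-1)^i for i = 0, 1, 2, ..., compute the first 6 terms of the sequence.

This is a geometric sequence.
i=0: S_0 = 6 * (-1)^0 = 6
i=1: S_1 = 6 * (-1)^1 = -6
i=2: S_2 = 6 * (-1)^2 = 6
i=3: S_3 = 6 * (-1)^3 = -6
i=4: S_4 = 6 * (-1)^4 = 6
i=5: S_5 = 6 * (-1)^5 = -6
The first 6 terms are: [6, -6, 6, -6, 6, -6]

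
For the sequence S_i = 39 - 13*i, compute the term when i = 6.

S_6 = 39 + -13*6 = 39 + -78 = -39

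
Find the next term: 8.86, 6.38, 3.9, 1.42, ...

Differences: 6.38 - 8.86 = -2.48
This is an arithmetic sequence with common difference d = -2.48.
Next term = 1.42 + -2.48 = -1.06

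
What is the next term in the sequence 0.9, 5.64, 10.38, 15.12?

Differences: 5.64 - 0.9 = 4.74
This is an arithmetic sequence with common difference d = 4.74.
Next term = 15.12 + 4.74 = 19.86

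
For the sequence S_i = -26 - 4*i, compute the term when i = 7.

S_7 = -26 + -4*7 = -26 + -28 = -54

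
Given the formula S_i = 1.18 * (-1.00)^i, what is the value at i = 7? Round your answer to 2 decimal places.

S_7 = 1.18 * (-1.0)^7 = 1.18 * -1 = -1.18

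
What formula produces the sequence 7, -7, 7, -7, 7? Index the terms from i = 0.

Check ratios: -7 / 7 = -1.0
Common ratio r = -1.
First term a = 7.
Formula: S_i = 7 * (-1)^i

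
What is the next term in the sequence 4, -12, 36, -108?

Ratios: -12 / 4 = -3.0
This is a geometric sequence with common ratio r = -3.
Next term = -108 * -3 = 324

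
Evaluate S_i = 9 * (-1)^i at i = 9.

S_9 = 9 * (-1)^9 = 9 * -1 = -9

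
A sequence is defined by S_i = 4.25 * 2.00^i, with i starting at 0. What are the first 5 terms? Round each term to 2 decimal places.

This is a geometric sequence.
i=0: S_0 = 4.25 * 2.0^0 = 4.25
i=1: S_1 = 4.25 * 2.0^1 = 8.5
i=2: S_2 = 4.25 * 2.0^2 = 17.0
i=3: S_3 = 4.25 * 2.0^3 = 34.0
i=4: S_4 = 4.25 * 2.0^4 = 68.0
The first 5 terms are: [4.25, 8.5, 17.0, 34.0, 68.0]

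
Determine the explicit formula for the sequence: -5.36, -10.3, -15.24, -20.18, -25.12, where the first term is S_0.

Check differences: -10.3 - -5.36 = -4.94
-15.24 - -10.3 = -4.94
Common difference d = -4.94.
First term a = -5.36.
Formula: S_i = -5.36 - 4.94*i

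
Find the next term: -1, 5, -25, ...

Ratios: 5 / -1 = -5.0
This is a geometric sequence with common ratio r = -5.
Next term = -25 * -5 = 125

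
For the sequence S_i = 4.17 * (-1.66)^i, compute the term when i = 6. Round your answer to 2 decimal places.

S_6 = 4.17 * (-1.66)^6 ≈ 4.17 * 20.9242 ≈ 87.25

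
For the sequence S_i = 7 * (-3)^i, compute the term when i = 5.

S_5 = 7 * (-3)^5 = 7 * -243 = -1701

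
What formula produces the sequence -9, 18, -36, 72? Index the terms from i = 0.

Check ratios: 18 / -9 = -2.0
Common ratio r = -2.
First term a = -9.
Formula: S_i = -9 * (-2)^i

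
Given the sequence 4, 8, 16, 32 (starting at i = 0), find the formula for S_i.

Check ratios: 8 / 4 = 2.0
Common ratio r = 2.
First term a = 4.
Formula: S_i = 4 * 2^i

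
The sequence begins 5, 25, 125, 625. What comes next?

Ratios: 25 / 5 = 5.0
This is a geometric sequence with common ratio r = 5.
Next term = 625 * 5 = 3125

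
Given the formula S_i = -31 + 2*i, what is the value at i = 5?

S_5 = -31 + 2*5 = -31 + 10 = -21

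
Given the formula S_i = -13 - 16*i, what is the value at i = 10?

S_10 = -13 + -16*10 = -13 + -160 = -173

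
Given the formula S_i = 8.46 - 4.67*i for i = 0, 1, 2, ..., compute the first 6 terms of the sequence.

This is an arithmetic sequence.
i=0: S_0 = 8.46 + -4.67*0 = 8.46
i=1: S_1 = 8.46 + -4.67*1 = 3.79
i=2: S_2 = 8.46 + -4.67*2 = -0.88
i=3: S_3 = 8.46 + -4.67*3 = -5.55
i=4: S_4 = 8.46 + -4.67*4 = -10.22
i=5: S_5 = 8.46 + -4.67*5 = -14.89
The first 6 terms are: [8.46, 3.79, -0.88, -5.55, -10.22, -14.89]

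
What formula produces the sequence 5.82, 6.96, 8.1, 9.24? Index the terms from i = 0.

Check differences: 6.96 - 5.82 = 1.14
8.1 - 6.96 = 1.14
Common difference d = 1.14.
First term a = 5.82.
Formula: S_i = 5.82 + 1.14*i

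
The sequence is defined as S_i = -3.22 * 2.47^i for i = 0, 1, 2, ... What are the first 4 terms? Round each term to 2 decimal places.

This is a geometric sequence.
i=0: S_0 = -3.22 * 2.47^0 = -3.22
i=1: S_1 = -3.22 * 2.47^1 ≈ -7.95
i=2: S_2 = -3.22 * 2.47^2 ≈ -19.64
i=3: S_3 = -3.22 * 2.47^3 ≈ -48.52
The first 4 terms are: [-3.22, -7.95, -19.64, -48.52]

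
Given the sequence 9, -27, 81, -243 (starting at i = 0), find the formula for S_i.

Check ratios: -27 / 9 = -3.0
Common ratio r = -3.
First term a = 9.
Formula: S_i = 9 * (-3)^i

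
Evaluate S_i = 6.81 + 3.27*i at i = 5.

S_5 = 6.81 + 3.27*5 = 6.81 + 16.35 = 23.16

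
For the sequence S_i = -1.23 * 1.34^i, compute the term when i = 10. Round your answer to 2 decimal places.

S_10 = -1.23 * 1.34^10 ≈ -1.23 * 18.6659 ≈ -22.96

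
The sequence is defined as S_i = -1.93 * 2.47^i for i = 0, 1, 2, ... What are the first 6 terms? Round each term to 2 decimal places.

This is a geometric sequence.
i=0: S_0 = -1.93 * 2.47^0 = -1.93
i=1: S_1 = -1.93 * 2.47^1 ≈ -4.77
i=2: S_2 = -1.93 * 2.47^2 ≈ -11.77
i=3: S_3 = -1.93 * 2.47^3 ≈ -29.08
i=4: S_4 = -1.93 * 2.47^4 ≈ -71.84
i=5: S_5 = -1.93 * 2.47^5 ≈ -177.44
The first 6 terms are: [-1.93, -4.77, -11.77, -29.08, -71.84, -177.44]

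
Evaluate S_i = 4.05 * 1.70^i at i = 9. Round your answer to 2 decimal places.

S_9 = 4.05 * 1.7^9 ≈ 4.05 * 118.5879 ≈ 480.28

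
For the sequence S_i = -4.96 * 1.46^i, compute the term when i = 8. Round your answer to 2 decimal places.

S_8 = -4.96 * 1.46^8 ≈ -4.96 * 20.6454 ≈ -102.4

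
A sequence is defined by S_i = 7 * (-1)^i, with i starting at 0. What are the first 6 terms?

This is a geometric sequence.
i=0: S_0 = 7 * (-1)^0 = 7
i=1: S_1 = 7 * (-1)^1 = -7
i=2: S_2 = 7 * (-1)^2 = 7
i=3: S_3 = 7 * (-1)^3 = -7
i=4: S_4 = 7 * (-1)^4 = 7
i=5: S_5 = 7 * (-1)^5 = -7
The first 6 terms are: [7, -7, 7, -7, 7, -7]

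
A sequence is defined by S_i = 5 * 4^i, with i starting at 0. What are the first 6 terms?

This is a geometric sequence.
i=0: S_0 = 5 * 4^0 = 5
i=1: S_1 = 5 * 4^1 = 20
i=2: S_2 = 5 * 4^2 = 80
i=3: S_3 = 5 * 4^3 = 320
i=4: S_4 = 5 * 4^4 = 1280
i=5: S_5 = 5 * 4^5 = 5120
The first 6 terms are: [5, 20, 80, 320, 1280, 5120]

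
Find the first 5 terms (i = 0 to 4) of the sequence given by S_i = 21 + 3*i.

This is an arithmetic sequence.
i=0: S_0 = 21 + 3*0 = 21
i=1: S_1 = 21 + 3*1 = 24
i=2: S_2 = 21 + 3*2 = 27
i=3: S_3 = 21 + 3*3 = 30
i=4: S_4 = 21 + 3*4 = 33
The first 5 terms are: [21, 24, 27, 30, 33]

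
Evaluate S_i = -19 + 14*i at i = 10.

S_10 = -19 + 14*10 = -19 + 140 = 121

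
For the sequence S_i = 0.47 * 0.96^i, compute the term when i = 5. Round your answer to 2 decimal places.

S_5 = 0.47 * 0.96^5 ≈ 0.47 * 0.8154 ≈ 0.38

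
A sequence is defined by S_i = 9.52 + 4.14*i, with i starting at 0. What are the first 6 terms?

This is an arithmetic sequence.
i=0: S_0 = 9.52 + 4.14*0 = 9.52
i=1: S_1 = 9.52 + 4.14*1 = 13.66
i=2: S_2 = 9.52 + 4.14*2 = 17.8
i=3: S_3 = 9.52 + 4.14*3 = 21.94
i=4: S_4 = 9.52 + 4.14*4 = 26.08
i=5: S_5 = 9.52 + 4.14*5 = 30.22
The first 6 terms are: [9.52, 13.66, 17.8, 21.94, 26.08, 30.22]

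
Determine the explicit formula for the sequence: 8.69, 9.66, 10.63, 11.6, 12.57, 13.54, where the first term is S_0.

Check differences: 9.66 - 8.69 = 0.97
10.63 - 9.66 = 0.97
Common difference d = 0.97.
First term a = 8.69.
Formula: S_i = 8.69 + 0.97*i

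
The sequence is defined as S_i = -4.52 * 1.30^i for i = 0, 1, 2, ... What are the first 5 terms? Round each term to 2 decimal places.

This is a geometric sequence.
i=0: S_0 = -4.52 * 1.3^0 = -4.52
i=1: S_1 = -4.52 * 1.3^1 ≈ -5.88
i=2: S_2 = -4.52 * 1.3^2 ≈ -7.64
i=3: S_3 = -4.52 * 1.3^3 ≈ -9.93
i=4: S_4 = -4.52 * 1.3^4 ≈ -12.91
The first 5 terms are: [-4.52, -5.88, -7.64, -9.93, -12.91]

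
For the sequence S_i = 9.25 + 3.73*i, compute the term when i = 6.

S_6 = 9.25 + 3.73*6 = 9.25 + 22.38 = 31.63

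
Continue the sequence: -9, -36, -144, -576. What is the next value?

Ratios: -36 / -9 = 4.0
This is a geometric sequence with common ratio r = 4.
Next term = -576 * 4 = -2304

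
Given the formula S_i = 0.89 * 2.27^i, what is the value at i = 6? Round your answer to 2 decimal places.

S_6 = 0.89 * 2.27^6 ≈ 0.89 * 136.8218 ≈ 121.77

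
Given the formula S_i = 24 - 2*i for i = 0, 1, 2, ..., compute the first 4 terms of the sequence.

This is an arithmetic sequence.
i=0: S_0 = 24 + -2*0 = 24
i=1: S_1 = 24 + -2*1 = 22
i=2: S_2 = 24 + -2*2 = 20
i=3: S_3 = 24 + -2*3 = 18
The first 4 terms are: [24, 22, 20, 18]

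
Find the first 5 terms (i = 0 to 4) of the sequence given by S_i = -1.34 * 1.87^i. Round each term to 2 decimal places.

This is a geometric sequence.
i=0: S_0 = -1.34 * 1.87^0 = -1.34
i=1: S_1 = -1.34 * 1.87^1 ≈ -2.51
i=2: S_2 = -1.34 * 1.87^2 ≈ -4.69
i=3: S_3 = -1.34 * 1.87^3 ≈ -8.76
i=4: S_4 = -1.34 * 1.87^4 ≈ -16.39
The first 5 terms are: [-1.34, -2.51, -4.69, -8.76, -16.39]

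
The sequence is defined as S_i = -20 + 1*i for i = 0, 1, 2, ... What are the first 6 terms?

This is an arithmetic sequence.
i=0: S_0 = -20 + 1*0 = -20
i=1: S_1 = -20 + 1*1 = -19
i=2: S_2 = -20 + 1*2 = -18
i=3: S_3 = -20 + 1*3 = -17
i=4: S_4 = -20 + 1*4 = -16
i=5: S_5 = -20 + 1*5 = -15
The first 6 terms are: [-20, -19, -18, -17, -16, -15]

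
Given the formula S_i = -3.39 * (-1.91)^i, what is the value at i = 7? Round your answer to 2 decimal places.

S_7 = -3.39 * (-1.91)^7 ≈ -3.39 * -92.7328 ≈ 314.36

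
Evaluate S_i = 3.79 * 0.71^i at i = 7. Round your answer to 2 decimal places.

S_7 = 3.79 * 0.71^7 ≈ 3.79 * 0.091 ≈ 0.34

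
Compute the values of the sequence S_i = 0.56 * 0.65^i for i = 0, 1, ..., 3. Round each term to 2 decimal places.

This is a geometric sequence.
i=0: S_0 = 0.56 * 0.65^0 = 0.56
i=1: S_1 = 0.56 * 0.65^1 ≈ 0.36
i=2: S_2 = 0.56 * 0.65^2 ≈ 0.24
i=3: S_3 = 0.56 * 0.65^3 ≈ 0.15
The first 4 terms are: [0.56, 0.36, 0.24, 0.15]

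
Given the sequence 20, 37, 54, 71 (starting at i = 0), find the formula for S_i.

Check differences: 37 - 20 = 17
54 - 37 = 17
Common difference d = 17.
First term a = 20.
Formula: S_i = 20 + 17*i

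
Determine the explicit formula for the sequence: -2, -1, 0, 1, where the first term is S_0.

Check differences: -1 - -2 = 1
0 - -1 = 1
Common difference d = 1.
First term a = -2.
Formula: S_i = -2 + 1*i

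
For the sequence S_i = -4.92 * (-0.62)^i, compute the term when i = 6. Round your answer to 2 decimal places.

S_6 = -4.92 * (-0.62)^6 ≈ -4.92 * 0.0568 ≈ -0.28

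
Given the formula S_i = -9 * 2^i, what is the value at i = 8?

S_8 = -9 * 2^8 = -9 * 256 = -2304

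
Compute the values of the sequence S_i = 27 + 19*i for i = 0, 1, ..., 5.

This is an arithmetic sequence.
i=0: S_0 = 27 + 19*0 = 27
i=1: S_1 = 27 + 19*1 = 46
i=2: S_2 = 27 + 19*2 = 65
i=3: S_3 = 27 + 19*3 = 84
i=4: S_4 = 27 + 19*4 = 103
i=5: S_5 = 27 + 19*5 = 122
The first 6 terms are: [27, 46, 65, 84, 103, 122]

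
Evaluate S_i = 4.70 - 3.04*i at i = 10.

S_10 = 4.7 + -3.04*10 = 4.7 + -30.4 = -25.7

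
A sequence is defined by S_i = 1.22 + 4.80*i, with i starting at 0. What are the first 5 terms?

This is an arithmetic sequence.
i=0: S_0 = 1.22 + 4.8*0 = 1.22
i=1: S_1 = 1.22 + 4.8*1 = 6.02
i=2: S_2 = 1.22 + 4.8*2 = 10.82
i=3: S_3 = 1.22 + 4.8*3 = 15.62
i=4: S_4 = 1.22 + 4.8*4 = 20.42
The first 5 terms are: [1.22, 6.02, 10.82, 15.62, 20.42]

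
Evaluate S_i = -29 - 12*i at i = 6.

S_6 = -29 + -12*6 = -29 + -72 = -101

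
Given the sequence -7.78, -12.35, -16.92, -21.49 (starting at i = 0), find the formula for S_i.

Check differences: -12.35 - -7.78 = -4.57
-16.92 - -12.35 = -4.57
Common difference d = -4.57.
First term a = -7.78.
Formula: S_i = -7.78 - 4.57*i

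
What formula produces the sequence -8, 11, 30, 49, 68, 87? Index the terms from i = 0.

Check differences: 11 - -8 = 19
30 - 11 = 19
Common difference d = 19.
First term a = -8.
Formula: S_i = -8 + 19*i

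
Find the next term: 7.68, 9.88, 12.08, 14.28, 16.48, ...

Differences: 9.88 - 7.68 = 2.2
This is an arithmetic sequence with common difference d = 2.2.
Next term = 16.48 + 2.2 = 18.68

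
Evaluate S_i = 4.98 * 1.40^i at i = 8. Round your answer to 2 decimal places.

S_8 = 4.98 * 1.4^8 ≈ 4.98 * 14.7579 ≈ 73.49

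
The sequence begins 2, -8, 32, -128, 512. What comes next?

Ratios: -8 / 2 = -4.0
This is a geometric sequence with common ratio r = -4.
Next term = 512 * -4 = -2048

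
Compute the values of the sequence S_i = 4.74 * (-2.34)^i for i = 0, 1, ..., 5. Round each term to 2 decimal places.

This is a geometric sequence.
i=0: S_0 = 4.74 * (-2.34)^0 = 4.74
i=1: S_1 = 4.74 * (-2.34)^1 ≈ -11.09
i=2: S_2 = 4.74 * (-2.34)^2 ≈ 25.95
i=3: S_3 = 4.74 * (-2.34)^3 ≈ -60.73
i=4: S_4 = 4.74 * (-2.34)^4 ≈ 142.12
i=5: S_5 = 4.74 * (-2.34)^5 ≈ -332.55
The first 6 terms are: [4.74, -11.09, 25.95, -60.73, 142.12, -332.55]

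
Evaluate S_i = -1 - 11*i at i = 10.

S_10 = -1 + -11*10 = -1 + -110 = -111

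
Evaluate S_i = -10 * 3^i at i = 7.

S_7 = -10 * 3^7 = -10 * 2187 = -21870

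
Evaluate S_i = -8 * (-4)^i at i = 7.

S_7 = -8 * (-4)^7 = -8 * -16384 = 131072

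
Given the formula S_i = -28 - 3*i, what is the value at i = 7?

S_7 = -28 + -3*7 = -28 + -21 = -49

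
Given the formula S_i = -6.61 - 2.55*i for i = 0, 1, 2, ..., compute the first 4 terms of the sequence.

This is an arithmetic sequence.
i=0: S_0 = -6.61 + -2.55*0 = -6.61
i=1: S_1 = -6.61 + -2.55*1 = -9.16
i=2: S_2 = -6.61 + -2.55*2 = -11.71
i=3: S_3 = -6.61 + -2.55*3 = -14.26
The first 4 terms are: [-6.61, -9.16, -11.71, -14.26]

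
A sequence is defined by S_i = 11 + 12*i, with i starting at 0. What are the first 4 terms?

This is an arithmetic sequence.
i=0: S_0 = 11 + 12*0 = 11
i=1: S_1 = 11 + 12*1 = 23
i=2: S_2 = 11 + 12*2 = 35
i=3: S_3 = 11 + 12*3 = 47
The first 4 terms are: [11, 23, 35, 47]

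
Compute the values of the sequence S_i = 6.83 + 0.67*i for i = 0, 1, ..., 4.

This is an arithmetic sequence.
i=0: S_0 = 6.83 + 0.67*0 = 6.83
i=1: S_1 = 6.83 + 0.67*1 = 7.5
i=2: S_2 = 6.83 + 0.67*2 = 8.17
i=3: S_3 = 6.83 + 0.67*3 = 8.84
i=4: S_4 = 6.83 + 0.67*4 = 9.51
The first 5 terms are: [6.83, 7.5, 8.17, 8.84, 9.51]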